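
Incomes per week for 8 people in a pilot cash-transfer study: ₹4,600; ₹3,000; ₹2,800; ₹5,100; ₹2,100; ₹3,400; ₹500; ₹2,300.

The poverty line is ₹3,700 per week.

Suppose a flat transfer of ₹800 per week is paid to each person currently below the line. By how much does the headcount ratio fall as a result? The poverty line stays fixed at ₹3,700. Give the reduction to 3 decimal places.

Before: below the line — ₹500, ₹2,100, ₹2,300, ₹2,800, ₹3,000, ₹3,400; headcount ratio = 0.75000.
After the ₹800 transfer: below the line — ₹1,300, ₹2,900, ₹3,100, ₹3,600; headcount ratio = 0.50000.
Reduction = 0.75000 − 0.50000 = 0.250.

0.250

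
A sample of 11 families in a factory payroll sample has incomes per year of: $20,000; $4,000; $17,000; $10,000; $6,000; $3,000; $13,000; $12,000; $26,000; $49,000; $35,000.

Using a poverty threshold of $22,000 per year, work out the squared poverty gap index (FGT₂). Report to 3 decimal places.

Incomes under z: $3,000, $4,000, $6,000, $10,000, $12,000, $13,000, $17,000, $20,000 (q = 8 of N = 11).
Gap ratios (z−y)/z: (22000−3000)/22000 = 0.8636; (22000−4000)/22000 = 0.8182; (22000−6000)/22000 = 0.7273; (22000−10000)/22000 = 0.5455; (22000−12000)/22000 = 0.4545; (22000−13000)/22000 = 0.4091; (22000−17000)/22000 = 0.2273; (22000−20000)/22000 = 0.0909.
Squared: 0.7459; 0.6694; 0.5289; 0.2975; 0.2066; 0.1674; 0.0517; 0.0083.
Sum = 2.675620; P₂ = 2.675620 / 11 = 0.243.

0.243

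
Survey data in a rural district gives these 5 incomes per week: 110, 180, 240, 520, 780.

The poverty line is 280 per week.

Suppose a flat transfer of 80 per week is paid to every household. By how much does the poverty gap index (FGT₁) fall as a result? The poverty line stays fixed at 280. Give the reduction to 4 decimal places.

0.1429

Before: below the line — 110, 180, 240; poverty gap index (FGT₁) = 0.221429.
After the 80 transfer: below the line — 190, 260; poverty gap index (FGT₁) = 0.078571.
Reduction = 0.221429 − 0.078571 = 0.1429.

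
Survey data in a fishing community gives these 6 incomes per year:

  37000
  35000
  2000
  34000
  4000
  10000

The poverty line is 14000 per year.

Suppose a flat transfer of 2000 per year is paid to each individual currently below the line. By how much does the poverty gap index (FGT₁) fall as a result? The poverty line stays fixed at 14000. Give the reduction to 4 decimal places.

0.0714

Before: below the line — 2000, 4000, 10000; poverty gap index (FGT₁) = 0.309524.
After the 2000 transfer: below the line — 4000, 6000, 12000; poverty gap index (FGT₁) = 0.238095.
Reduction = 0.309524 − 0.238095 = 0.0714.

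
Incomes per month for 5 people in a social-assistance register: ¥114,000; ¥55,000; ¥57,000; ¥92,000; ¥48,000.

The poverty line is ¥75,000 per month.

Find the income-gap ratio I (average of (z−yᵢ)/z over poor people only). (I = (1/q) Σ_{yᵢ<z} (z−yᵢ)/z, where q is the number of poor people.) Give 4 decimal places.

Incomes under z: ¥48,000, ¥55,000, ¥57,000 (q = 3 of N = 5).
Shortfall ratios (z−y)/z: 0.3600, 0.2667, 0.2400; sum = 0.866667.
I averages over the q = 3 poor units only: 0.866667 / 3 = 0.2889.

0.2889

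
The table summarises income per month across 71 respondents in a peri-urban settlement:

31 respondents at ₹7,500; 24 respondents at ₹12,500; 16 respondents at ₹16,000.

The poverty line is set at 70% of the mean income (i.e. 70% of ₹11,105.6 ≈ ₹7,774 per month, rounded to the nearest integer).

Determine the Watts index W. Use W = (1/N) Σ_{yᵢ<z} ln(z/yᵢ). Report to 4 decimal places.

Below z: 31×₹7,500 (q = 31 of N = 71).
Log gaps: ln(7774/7500) = 0.0359 (×31).
W = 1.112336 / 71 = 0.0157.

0.0157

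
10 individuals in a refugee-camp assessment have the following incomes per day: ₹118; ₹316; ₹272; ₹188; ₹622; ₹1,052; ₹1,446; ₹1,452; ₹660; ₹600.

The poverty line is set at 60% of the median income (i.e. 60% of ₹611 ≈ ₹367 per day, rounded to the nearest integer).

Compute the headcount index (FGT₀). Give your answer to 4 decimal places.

0.4000

4 of the 10 individuals have income below ₹367.
H = 4/10 = 0.4000.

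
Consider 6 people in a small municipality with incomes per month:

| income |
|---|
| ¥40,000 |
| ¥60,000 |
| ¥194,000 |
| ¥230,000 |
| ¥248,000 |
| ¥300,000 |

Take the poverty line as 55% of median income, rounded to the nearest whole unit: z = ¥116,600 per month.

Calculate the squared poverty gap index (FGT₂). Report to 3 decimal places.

0.111

Below the line: ¥40,000, ¥60,000 (q = 2 of N = 6).
Gap ratios (z−y)/z: (116600−40000)/116600 = 0.6569; (116600−60000)/116600 = 0.4854.
Squared: 0.4316; 0.2356.
Sum = 0.667212; P₂ = 0.667212 / 6 = 0.111.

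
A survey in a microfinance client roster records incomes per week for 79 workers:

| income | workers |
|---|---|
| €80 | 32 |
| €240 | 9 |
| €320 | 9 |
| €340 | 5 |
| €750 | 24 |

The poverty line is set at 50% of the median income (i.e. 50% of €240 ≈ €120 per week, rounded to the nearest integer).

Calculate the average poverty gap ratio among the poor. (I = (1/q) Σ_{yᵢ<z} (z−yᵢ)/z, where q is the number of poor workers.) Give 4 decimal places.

0.3333

Below the line: 32×€80 (q = 32 of N = 79).
Relative gaps: 0.3333 (×32); sum = 10.666667.
I averages over the q = 32 poor units only: 10.666667 / 32 = 0.3333.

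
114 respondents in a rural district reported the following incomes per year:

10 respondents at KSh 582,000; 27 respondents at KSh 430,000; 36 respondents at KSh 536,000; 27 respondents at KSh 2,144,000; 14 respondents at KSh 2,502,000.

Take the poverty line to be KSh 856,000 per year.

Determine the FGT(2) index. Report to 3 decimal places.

0.112

Below the line: 27×KSh 430,000, 36×KSh 536,000, 10×KSh 582,000 (q = 73 of N = 114).
Normalized shortfalls: (856000−430000)/856000 = 0.4977 (×27); (856000−536000)/856000 = 0.3738 (×36); (856000−582000)/856000 = 0.3201 (×10).
Squared: 0.2477 (×27); 0.1398 (×36); 0.1025 (×10).
Sum = 12.742669; P₂ = 12.742669 / 114 = 0.112.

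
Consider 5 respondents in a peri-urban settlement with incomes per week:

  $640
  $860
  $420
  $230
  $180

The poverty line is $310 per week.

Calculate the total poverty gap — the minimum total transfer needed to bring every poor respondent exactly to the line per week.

Below the line: $180, $230 (q = 2 of N = 5).
Individual gaps: 310−180 = 130; 310−230 = 80.
Aggregate gap = $210.

$210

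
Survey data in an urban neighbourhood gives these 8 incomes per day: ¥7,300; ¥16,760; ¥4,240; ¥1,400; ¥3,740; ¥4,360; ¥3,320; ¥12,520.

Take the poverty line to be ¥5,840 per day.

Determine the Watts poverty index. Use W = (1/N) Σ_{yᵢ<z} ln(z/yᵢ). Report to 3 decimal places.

0.381

Poor units: ¥1,400, ¥3,320, ¥3,740, ¥4,240, ¥4,360 (q = 5 of N = 8).
ln(z/y) terms: ln(5840/1400) = 1.4283; ln(5840/3320) = 0.5648; ln(5840/3740) = 0.4456; ln(5840/4240) = 0.3202; ln(5840/4360) = 0.2923.
W = 3.051096 / 8 = 0.381.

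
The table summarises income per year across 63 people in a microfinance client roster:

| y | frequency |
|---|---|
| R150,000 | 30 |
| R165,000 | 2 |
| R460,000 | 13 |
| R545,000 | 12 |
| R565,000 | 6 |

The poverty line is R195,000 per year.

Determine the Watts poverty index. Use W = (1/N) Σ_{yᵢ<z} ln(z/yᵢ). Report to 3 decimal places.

Poor units: 30×R150,000, 2×R165,000 (q = 32 of N = 63).
Log gaps: ln(195000/150000) = 0.2624 (×30); ln(195000/165000) = 0.1671 (×2).
W = 8.205036 / 63 = 0.130.

0.130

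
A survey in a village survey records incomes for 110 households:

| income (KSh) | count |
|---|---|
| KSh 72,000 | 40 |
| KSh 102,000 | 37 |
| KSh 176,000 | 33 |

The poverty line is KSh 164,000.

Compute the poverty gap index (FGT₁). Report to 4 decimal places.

0.3312

Poor units: 40×KSh 72,000, 37×KSh 102,000 (q = 77 of N = 110).
Gap ratios (z−y)/z: (164000−72000)/164000 = 0.5610 (×40); (164000−102000)/164000 = 0.3780 (×37).
Sum of shortfalls = 36.426829; P₁ averages over all N: 36.426829 / 110 = 0.3312.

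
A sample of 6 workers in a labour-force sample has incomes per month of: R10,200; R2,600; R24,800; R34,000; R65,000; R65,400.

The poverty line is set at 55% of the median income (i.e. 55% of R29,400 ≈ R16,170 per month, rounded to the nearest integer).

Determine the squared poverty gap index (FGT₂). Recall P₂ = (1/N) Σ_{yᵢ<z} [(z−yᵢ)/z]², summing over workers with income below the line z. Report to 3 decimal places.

0.140

Poor units: R2,600, R10,200 (q = 2 of N = 6).
Gap ratios (z−y)/z: (16170−2600)/16170 = 0.8392; (16170−10200)/16170 = 0.3692.
Squared: 0.7043; 0.1363.
Sum = 0.840581; P₂ = 0.840581 / 6 = 0.140.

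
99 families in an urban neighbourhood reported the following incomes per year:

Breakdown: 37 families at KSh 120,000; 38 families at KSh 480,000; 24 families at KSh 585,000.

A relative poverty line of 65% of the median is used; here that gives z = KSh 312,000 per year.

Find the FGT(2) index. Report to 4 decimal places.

0.1415

Poor units: 37×KSh 120,000 (q = 37 of N = 99).
Normalized shortfalls: (312000−120000)/312000 = 0.6154 (×37).
Squared: 0.3787 (×37).
Sum = 14.011834; P₂ = 14.011834 / 99 = 0.1415.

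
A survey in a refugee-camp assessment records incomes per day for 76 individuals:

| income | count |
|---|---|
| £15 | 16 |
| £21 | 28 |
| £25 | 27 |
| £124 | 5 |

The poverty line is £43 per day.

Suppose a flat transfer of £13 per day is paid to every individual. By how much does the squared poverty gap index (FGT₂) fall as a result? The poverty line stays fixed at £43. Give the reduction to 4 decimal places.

Before: below the line — 16×£15, 28×£21, 27×£25; squared poverty gap index (FGT₂) = 0.247958.
After the £13 transfer: below the line — 16×£28, 28×£34, 27×£38; squared poverty gap index (FGT₂) = 0.046561.
Reduction = 0.247958 − 0.046561 = 0.2014.

0.2014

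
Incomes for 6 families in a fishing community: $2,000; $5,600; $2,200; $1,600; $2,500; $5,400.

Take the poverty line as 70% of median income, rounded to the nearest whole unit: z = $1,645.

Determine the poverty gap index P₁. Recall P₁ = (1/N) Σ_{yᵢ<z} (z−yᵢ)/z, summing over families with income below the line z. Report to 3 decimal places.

Poor units: $1,600 (q = 1 of N = 6).
Relative gaps: (1645−1600)/1645 = 0.0274.
Σ = 0.027356. Dividing by the full population N = 6 gives P₁ = 0.005.

0.005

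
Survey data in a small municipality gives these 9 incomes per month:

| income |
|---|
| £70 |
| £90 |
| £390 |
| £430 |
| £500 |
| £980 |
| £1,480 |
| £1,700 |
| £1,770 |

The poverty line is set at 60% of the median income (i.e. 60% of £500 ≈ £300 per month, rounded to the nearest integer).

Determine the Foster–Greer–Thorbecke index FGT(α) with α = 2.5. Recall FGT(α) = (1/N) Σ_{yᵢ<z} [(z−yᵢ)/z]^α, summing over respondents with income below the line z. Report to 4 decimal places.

Poor units: £70, £90 (q = 2 of N = 9).
Shortfall ratios: (300−70)/300 = 0.7667; (300−90)/300 = 0.7000.
Raised to α = 2.5: 0.51466; 0.40996.
Sum = 0.924619; FGT(2.5) = 0.924619 / 9 = 0.1027.

0.1027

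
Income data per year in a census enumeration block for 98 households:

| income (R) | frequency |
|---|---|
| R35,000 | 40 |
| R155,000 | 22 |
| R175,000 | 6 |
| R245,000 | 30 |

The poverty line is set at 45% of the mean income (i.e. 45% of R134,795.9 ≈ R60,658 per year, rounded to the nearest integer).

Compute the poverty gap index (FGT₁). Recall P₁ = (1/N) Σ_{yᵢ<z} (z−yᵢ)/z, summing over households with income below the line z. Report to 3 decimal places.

0.173

Below z: 40×R35,000 (q = 40 of N = 98).
Relative gaps: (60658−35000)/60658 = 0.4230 (×40).
Sum of shortfalls = 16.919780; P₁ averages over all N: 16.919780 / 98 = 0.173.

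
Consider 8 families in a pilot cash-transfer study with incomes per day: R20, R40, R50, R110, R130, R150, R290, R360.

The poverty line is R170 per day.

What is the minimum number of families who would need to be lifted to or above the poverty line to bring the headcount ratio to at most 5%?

6

6 of the 8 families are poor, so H = 6/8 = 0.750.
A headcount ratio of at most 5% allows at most ⌊0.05 × 8⌋ = 0 poor families.
So at least 6 − 0 = 6 must be lifted.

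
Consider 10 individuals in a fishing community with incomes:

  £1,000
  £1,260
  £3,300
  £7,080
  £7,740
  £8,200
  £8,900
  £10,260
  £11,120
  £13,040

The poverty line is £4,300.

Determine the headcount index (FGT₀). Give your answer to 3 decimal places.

0.300

3 of the 10 individuals have income below £4,300.
H = 3/10 = 0.300.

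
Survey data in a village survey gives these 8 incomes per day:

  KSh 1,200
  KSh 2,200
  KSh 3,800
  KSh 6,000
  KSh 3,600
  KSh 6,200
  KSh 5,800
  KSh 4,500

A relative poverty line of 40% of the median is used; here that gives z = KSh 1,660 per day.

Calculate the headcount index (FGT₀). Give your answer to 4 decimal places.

1 of the 8 families have income below KSh 1,660.
H = 1/8 = 0.1250.

0.1250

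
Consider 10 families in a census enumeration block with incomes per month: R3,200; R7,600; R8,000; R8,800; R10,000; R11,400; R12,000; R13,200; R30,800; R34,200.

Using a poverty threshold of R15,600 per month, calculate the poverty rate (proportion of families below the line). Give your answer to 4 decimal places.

0.8000

8 of the 10 families have income below R15,600.
H = 8/10 = 0.8000.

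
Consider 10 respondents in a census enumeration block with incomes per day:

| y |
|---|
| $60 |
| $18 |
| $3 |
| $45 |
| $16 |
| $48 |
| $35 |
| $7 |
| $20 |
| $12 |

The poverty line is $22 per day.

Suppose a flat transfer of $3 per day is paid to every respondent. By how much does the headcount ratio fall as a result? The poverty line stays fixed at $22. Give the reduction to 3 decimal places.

Before: below the line — $3, $7, $12, $16, $18, $20; headcount ratio = 0.60000.
After the $3 transfer: below the line — $6, $10, $15, $19, $21; headcount ratio = 0.50000.
Reduction = 0.60000 − 0.50000 = 0.100.

0.100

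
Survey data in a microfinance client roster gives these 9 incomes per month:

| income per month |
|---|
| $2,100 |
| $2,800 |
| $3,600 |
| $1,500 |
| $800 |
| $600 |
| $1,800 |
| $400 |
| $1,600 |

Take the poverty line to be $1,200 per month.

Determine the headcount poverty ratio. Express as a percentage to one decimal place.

3 of the 9 families have income below $1,200.
H = 3/9 = 33.3%.

33.3%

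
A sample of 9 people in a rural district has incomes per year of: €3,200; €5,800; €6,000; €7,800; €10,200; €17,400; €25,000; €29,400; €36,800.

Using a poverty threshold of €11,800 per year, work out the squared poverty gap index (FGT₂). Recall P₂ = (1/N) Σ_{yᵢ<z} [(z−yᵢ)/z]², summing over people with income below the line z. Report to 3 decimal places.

0.129

Below the line: €3,200, €5,800, €6,000, €7,800, €10,200 (q = 5 of N = 9).
Relative gaps: (11800−3200)/11800 = 0.7288; (11800−5800)/11800 = 0.5085; (11800−6000)/11800 = 0.4915; (11800−7800)/11800 = 0.3390; (11800−10200)/11800 = 0.1356.
Squared: 0.5312; 0.2585; 0.2416; 0.1149; 0.0184.
Sum = 1.164608; P₂ = 1.164608 / 9 = 0.129.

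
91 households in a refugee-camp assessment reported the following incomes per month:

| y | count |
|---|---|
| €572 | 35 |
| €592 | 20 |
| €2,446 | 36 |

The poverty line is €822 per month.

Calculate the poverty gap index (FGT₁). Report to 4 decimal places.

Below z: 35×€572, 20×€592 (q = 55 of N = 91).
Relative gaps: (822−572)/822 = 0.3041 (×35); (822−592)/822 = 0.2798 (×20).
Sum of shortfalls = 16.240876; P₁ averages over all N: 16.240876 / 91 = 0.1785.

0.1785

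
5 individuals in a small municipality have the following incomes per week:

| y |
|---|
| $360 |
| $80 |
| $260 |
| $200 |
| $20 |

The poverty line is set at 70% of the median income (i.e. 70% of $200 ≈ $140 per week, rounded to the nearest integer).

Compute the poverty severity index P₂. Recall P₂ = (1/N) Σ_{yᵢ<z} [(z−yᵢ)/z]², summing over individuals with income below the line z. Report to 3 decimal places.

0.184

Poor units: $20, $80 (q = 2 of N = 5).
Gap ratios (z−y)/z: (140−20)/140 = 0.8571; (140−80)/140 = 0.4286.
Squared: 0.7347; 0.1837.
Sum = 0.918367; P₂ = 0.918367 / 5 = 0.184.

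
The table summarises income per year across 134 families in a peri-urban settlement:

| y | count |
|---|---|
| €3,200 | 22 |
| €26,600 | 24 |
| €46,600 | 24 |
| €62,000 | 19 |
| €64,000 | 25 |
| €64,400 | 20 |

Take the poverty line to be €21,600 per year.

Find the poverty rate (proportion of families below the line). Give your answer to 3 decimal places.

0.164

22 of the 134 families have income below €21,600.
H = 22/134 = 0.164.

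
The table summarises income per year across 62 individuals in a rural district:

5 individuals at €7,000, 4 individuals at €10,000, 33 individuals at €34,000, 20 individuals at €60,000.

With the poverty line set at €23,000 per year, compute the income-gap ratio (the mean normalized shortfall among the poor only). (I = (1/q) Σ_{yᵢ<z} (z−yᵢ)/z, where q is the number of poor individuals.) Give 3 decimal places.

Below the line: 5×€7,000, 4×€10,000 (q = 9 of N = 62).
Shortfall ratios (z−y)/z: 0.6957 (×5), 0.5652 (×4); sum = 5.739130.
I averages over the q = 9 poor units only: 5.739130 / 9 = 0.638.

0.638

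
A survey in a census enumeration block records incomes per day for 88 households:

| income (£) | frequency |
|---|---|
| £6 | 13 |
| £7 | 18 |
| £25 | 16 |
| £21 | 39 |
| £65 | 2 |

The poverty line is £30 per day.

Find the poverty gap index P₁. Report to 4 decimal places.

Incomes under z: 13×£6, 18×£7, 39×£21, 16×£25 (q = 86 of N = 88).
Gap ratios (z−y)/z: (30−6)/30 = 0.8000 (×13); (30−7)/30 = 0.7667 (×18); (30−21)/30 = 0.3000 (×39); (30−25)/30 = 0.1667 (×16).
Σ = 38.566667. Dividing by the full population N = 88 gives P₁ = 0.4383.

0.4383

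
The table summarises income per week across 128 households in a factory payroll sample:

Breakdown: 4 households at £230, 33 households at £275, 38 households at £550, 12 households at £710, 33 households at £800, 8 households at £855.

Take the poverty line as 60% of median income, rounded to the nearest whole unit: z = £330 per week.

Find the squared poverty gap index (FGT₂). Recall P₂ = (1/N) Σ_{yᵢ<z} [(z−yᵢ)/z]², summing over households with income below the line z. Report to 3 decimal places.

0.010

Below z: 4×£230, 33×£275 (q = 37 of N = 128).
Shortfall ratios: (330−230)/330 = 0.3030 (×4); (330−275)/330 = 0.1667 (×33).
Squared: 0.0918 (×4); 0.0278 (×33).
Sum = 1.283976; P₂ = 1.283976 / 128 = 0.010.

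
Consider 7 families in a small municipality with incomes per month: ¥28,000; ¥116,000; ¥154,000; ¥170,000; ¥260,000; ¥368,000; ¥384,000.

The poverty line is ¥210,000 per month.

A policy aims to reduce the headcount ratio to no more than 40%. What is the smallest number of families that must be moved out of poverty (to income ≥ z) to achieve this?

2

4 of the 7 families are poor, so H = 4/7 = 0.571.
A headcount ratio of at most 40% allows at most ⌊0.40 × 7⌋ = 2 poor families.
So at least 4 − 2 = 2 must be lifted.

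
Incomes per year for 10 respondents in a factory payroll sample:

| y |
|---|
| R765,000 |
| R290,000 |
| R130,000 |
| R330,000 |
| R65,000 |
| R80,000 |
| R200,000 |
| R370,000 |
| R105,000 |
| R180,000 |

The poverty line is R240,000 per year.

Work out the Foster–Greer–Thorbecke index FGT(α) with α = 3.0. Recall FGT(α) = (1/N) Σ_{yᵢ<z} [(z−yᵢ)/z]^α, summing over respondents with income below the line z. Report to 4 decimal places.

0.0978

Below z: R65,000, R80,000, R105,000, R130,000, R180,000, R200,000 (q = 6 of N = 10).
Normalized shortfalls: (240000−65000)/240000 = 0.7292; (240000−80000)/240000 = 0.6667; (240000−105000)/240000 = 0.5625; (240000−130000)/240000 = 0.4583; (240000−180000)/240000 = 0.2500; (240000−200000)/240000 = 0.1667.
Raised to α = 3.0: 0.38769; 0.29630; 0.17798; 0.09628; 0.01562; 0.00463.
Sum = 0.978498; FGT(3.0) = 0.978498 / 10 = 0.0978.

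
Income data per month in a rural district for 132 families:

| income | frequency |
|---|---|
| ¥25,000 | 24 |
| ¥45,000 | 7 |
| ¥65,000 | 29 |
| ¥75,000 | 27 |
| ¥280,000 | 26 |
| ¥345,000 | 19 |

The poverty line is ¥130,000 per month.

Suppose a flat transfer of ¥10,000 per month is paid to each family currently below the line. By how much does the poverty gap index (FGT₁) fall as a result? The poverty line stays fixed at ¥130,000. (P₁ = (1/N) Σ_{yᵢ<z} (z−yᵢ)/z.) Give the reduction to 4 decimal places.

0.0507

Before: below the line — 24×¥25,000, 7×¥45,000, 29×¥65,000, 27×¥75,000; poverty gap index (FGT₁) = 0.377914.
After the ¥10,000 transfer: below the line — 24×¥35,000, 7×¥55,000, 29×¥75,000, 27×¥85,000; poverty gap index (FGT₁) = 0.327214.
Reduction = 0.377914 − 0.327214 = 0.0507.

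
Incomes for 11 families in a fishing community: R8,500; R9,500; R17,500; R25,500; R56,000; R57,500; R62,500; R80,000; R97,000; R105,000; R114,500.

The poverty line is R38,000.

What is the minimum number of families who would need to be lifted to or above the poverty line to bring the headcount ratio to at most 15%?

4 of the 11 families are poor, so H = 4/11 = 0.364.
A headcount ratio of at most 15% allows at most ⌊0.15 × 11⌋ = 1 poor families.
So at least 4 − 1 = 3 must be lifted.

3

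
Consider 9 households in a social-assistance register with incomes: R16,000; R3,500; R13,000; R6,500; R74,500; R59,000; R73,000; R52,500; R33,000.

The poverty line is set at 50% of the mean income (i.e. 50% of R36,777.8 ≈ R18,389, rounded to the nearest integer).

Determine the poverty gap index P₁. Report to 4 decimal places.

0.2088

Below the line: R3,500, R6,500, R13,000, R16,000 (q = 4 of N = 9).
Shortfall ratios: (18389−3500)/18389 = 0.8097; (18389−6500)/18389 = 0.6465; (18389−13000)/18389 = 0.2931; (18389−16000)/18389 = 0.1299.
Σ = 1.879167. Dividing by the full population N = 9 gives P₁ = 0.2088.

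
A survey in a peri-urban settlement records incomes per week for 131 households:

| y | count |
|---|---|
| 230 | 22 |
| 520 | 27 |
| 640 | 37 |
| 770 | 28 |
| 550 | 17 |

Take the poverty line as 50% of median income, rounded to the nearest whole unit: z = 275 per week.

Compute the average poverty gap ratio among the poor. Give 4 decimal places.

Poor units: 22×230 (q = 22 of N = 131).
Shortfall ratios (z−y)/z: 0.1636 (×22); sum = 3.600000.
I averages over the q = 22 poor units only: 3.600000 / 22 = 0.1636.

0.1636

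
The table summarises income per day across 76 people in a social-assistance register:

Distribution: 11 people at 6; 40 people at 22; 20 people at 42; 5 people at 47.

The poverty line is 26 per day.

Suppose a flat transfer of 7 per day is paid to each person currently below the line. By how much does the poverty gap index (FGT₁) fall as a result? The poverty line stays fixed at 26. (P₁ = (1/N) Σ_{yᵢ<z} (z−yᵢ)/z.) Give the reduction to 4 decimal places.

0.1199

Before: below the line — 11×6, 40×22; poverty gap index (FGT₁) = 0.192308.
After the 7 transfer: below the line — 11×13; poverty gap index (FGT₁) = 0.072368.
Reduction = 0.192308 − 0.072368 = 0.1199.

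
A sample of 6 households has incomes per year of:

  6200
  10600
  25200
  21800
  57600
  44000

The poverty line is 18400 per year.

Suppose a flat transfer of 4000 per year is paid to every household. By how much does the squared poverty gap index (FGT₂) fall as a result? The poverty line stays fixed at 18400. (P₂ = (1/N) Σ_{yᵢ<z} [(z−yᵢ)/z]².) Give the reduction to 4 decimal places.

Before: below the line — 6200, 10600; squared poverty gap index (FGT₂) = 0.103221.
After the 4000 transfer: below the line — 10200, 14600; squared poverty gap index (FGT₂) = 0.040210.
Reduction = 0.103221 − 0.040210 = 0.0630.

0.0630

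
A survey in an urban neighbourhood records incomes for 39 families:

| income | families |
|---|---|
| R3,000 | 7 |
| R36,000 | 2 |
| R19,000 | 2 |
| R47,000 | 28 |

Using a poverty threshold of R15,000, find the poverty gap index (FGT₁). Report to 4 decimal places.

Below the line: 7×R3,000 (q = 7 of N = 39).
Normalized shortfalls: (15000−3000)/15000 = 0.8000 (×7).
Sum of shortfalls = 5.600000; P₁ averages over all N: 5.600000 / 39 = 0.1436.

0.1436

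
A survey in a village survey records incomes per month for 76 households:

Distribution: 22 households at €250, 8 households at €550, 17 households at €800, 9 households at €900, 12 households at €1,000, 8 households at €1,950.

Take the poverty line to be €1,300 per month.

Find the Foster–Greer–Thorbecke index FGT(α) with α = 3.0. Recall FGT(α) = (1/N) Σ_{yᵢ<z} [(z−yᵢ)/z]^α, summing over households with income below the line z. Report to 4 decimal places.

Incomes under z: 22×€250, 8×€550, 17×€800, 9×€900, 12×€1,000 (q = 68 of N = 76).
Normalized shortfalls: (1300−250)/1300 = 0.8077 (×22); (1300−550)/1300 = 0.5769 (×8); (1300−800)/1300 = 0.3846 (×17); (1300−900)/1300 = 0.3077 (×9); (1300−1000)/1300 = 0.2308 (×12).
Raised to α = 3.0: 0.52691 (×22); 0.19202 (×8); 0.05690 (×17); 0.02913 (×9); 0.01229 (×12).
Sum = 14.505121; FGT(3.0) = 14.505121 / 76 = 0.1909.

0.1909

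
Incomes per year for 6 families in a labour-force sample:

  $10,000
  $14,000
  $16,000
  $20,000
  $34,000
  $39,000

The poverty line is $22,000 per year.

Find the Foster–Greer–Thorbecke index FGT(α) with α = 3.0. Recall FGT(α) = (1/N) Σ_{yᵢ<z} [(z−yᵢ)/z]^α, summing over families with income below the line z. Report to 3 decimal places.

Incomes under z: $10,000, $14,000, $16,000, $20,000 (q = 4 of N = 6).
Normalized shortfalls: (22000−10000)/22000 = 0.5455; (22000−14000)/22000 = 0.3636; (22000−16000)/22000 = 0.2727; (22000−20000)/22000 = 0.0909.
Raised to α = 3.0: 0.16228; 0.04808; 0.02029; 0.00075.
Sum = 0.231405; FGT(3.0) = 0.231405 / 6 = 0.039.

0.039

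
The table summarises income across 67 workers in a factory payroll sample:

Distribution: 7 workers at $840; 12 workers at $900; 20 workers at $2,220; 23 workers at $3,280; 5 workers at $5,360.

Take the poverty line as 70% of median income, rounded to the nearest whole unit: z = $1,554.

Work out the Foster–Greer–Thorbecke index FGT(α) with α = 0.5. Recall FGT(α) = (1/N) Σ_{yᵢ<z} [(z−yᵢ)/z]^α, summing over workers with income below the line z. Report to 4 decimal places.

0.1870

Below z: 7×$840, 12×$900 (q = 19 of N = 67).
Relative gaps: (1554−840)/1554 = 0.4595 (×7); (1554−900)/1554 = 0.4208 (×12).
Raised to α = 0.5: 0.67783 (×7); 0.64873 (×12).
Sum = 12.529590; FGT(0.5) = 12.529590 / 67 = 0.1870.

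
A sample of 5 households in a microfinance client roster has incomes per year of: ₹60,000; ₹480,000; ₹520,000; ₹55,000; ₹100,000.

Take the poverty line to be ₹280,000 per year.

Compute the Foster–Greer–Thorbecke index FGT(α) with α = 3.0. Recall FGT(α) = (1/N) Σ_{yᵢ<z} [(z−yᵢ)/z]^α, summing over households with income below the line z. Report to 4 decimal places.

Incomes under z: ₹55,000, ₹60,000, ₹100,000 (q = 3 of N = 5).
Gap ratios (z−y)/z: (280000−55000)/280000 = 0.8036; (280000−60000)/280000 = 0.7857; (280000−100000)/280000 = 0.6429.
Raised to α = 3.0: 0.51889; 0.48506; 0.26567.
Sum = 1.269617; FGT(3.0) = 1.269617 / 5 = 0.2539.

0.2539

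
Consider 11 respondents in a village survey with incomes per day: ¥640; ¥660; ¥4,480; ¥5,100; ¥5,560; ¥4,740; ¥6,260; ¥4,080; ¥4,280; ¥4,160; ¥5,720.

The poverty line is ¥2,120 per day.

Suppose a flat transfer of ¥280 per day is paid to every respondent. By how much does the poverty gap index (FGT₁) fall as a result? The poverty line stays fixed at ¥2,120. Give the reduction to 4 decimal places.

0.0240

Before: below the line — ¥640, ¥660; poverty gap index (FGT₁) = 0.126072.
After the ¥280 transfer: below the line — ¥920, ¥940; poverty gap index (FGT₁) = 0.102058.
Reduction = 0.126072 − 0.102058 = 0.0240.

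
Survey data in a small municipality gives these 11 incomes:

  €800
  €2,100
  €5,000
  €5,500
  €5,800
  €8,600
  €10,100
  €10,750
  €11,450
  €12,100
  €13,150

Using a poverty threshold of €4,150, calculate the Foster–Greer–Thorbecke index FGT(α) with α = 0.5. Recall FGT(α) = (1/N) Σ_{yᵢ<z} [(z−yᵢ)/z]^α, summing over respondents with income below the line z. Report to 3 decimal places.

Poor units: €800, €2,100 (q = 2 of N = 11).
Gap ratios (z−y)/z: (4150−800)/4150 = 0.8072; (4150−2100)/4150 = 0.4940.
Raised to α = 0.5: 0.89846; 0.70283.
Sum = 1.601293; FGT(0.5) = 1.601293 / 11 = 0.146.

0.146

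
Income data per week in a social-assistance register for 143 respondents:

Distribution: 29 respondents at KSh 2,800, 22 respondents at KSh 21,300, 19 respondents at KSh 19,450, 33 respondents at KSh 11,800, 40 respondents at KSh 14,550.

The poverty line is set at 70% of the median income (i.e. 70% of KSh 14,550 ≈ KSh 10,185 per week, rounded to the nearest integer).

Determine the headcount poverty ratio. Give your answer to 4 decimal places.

0.2028

29 of the 143 respondents have income below KSh 10,185.
H = 29/143 = 0.2028.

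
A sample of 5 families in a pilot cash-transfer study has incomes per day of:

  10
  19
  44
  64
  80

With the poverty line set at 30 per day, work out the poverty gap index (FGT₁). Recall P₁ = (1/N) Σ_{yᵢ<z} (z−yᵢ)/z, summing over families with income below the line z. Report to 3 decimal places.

0.207

Incomes under z: 10, 19 (q = 2 of N = 5).
Gap ratios (z−y)/z: (30−10)/30 = 0.6667; (30−19)/30 = 0.3667.
Σ = 1.033333. Dividing by the full population N = 5 gives P₁ = 0.207.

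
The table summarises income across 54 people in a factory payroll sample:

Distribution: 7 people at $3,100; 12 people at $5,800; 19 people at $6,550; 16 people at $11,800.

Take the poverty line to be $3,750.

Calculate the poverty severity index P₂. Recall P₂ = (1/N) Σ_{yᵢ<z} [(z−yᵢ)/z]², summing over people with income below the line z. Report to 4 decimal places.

0.0039

Below z: 7×$3,100 (q = 7 of N = 54).
Relative gaps: (3750−3100)/3750 = 0.1733 (×7).
Squared: 0.0300 (×7).
Sum = 0.210311; P₂ = 0.210311 / 54 = 0.0039.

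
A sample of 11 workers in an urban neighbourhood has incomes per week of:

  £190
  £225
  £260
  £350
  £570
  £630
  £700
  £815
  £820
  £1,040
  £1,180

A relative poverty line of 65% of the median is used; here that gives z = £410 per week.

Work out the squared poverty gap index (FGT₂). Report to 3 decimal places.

Poor units: £190, £225, £260, £350 (q = 4 of N = 11).
Normalized shortfalls: (410−190)/410 = 0.5366; (410−225)/410 = 0.4512; (410−260)/410 = 0.3659; (410−350)/410 = 0.1463.
Squared: 0.2879; 0.2036; 0.1338; 0.0214.
Sum = 0.646788; P₂ = 0.646788 / 11 = 0.059.

0.059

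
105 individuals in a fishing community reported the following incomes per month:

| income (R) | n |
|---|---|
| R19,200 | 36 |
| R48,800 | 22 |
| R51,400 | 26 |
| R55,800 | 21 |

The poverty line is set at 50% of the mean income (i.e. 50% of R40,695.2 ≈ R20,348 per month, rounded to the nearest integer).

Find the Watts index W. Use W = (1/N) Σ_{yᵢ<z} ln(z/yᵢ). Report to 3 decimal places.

0.020

Below the line: 36×R19,200 (q = 36 of N = 105).
Log shortfalls: ln(20348/19200) = 0.0581 (×36).
W = 2.090605 / 105 = 0.020.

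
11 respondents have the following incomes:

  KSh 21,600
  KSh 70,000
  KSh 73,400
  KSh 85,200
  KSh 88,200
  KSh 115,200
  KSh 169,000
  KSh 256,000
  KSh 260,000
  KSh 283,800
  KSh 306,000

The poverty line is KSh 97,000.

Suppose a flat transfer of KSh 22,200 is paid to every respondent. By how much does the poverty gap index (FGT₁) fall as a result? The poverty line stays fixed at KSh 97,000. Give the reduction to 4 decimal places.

0.0817

Before: below the line — KSh 21,600, KSh 70,000, KSh 73,400, KSh 85,200, KSh 88,200; poverty gap index (FGT₁) = 0.137395.
After the KSh 22,200 transfer: below the line — KSh 43,800, KSh 92,200, KSh 95,600; poverty gap index (FGT₁) = 0.055670.
Reduction = 0.137395 − 0.055670 = 0.0817.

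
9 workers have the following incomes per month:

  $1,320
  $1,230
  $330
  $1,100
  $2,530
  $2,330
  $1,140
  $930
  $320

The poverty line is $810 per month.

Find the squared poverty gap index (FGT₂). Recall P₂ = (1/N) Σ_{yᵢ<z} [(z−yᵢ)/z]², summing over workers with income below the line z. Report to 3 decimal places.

0.080

Poor units: $320, $330 (q = 2 of N = 9).
Normalized shortfalls: (810−320)/810 = 0.6049; (810−330)/810 = 0.5926.
Squared: 0.3660; 0.3512.
Sum = 0.717116; P₂ = 0.717116 / 9 = 0.080.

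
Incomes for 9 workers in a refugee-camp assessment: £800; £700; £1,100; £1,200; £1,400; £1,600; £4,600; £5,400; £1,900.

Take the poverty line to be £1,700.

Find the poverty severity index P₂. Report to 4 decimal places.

0.0969

Below z: £700, £800, £1,100, £1,200, £1,400, £1,600 (q = 6 of N = 9).
Normalized shortfalls: (1700−700)/1700 = 0.5882; (1700−800)/1700 = 0.5294; (1700−1100)/1700 = 0.3529; (1700−1200)/1700 = 0.2941; (1700−1400)/1700 = 0.1765; (1700−1600)/1700 = 0.0588.
Squared: 0.3460; 0.2803; 0.1246; 0.0865; 0.0311; 0.0035.
Sum = 0.871972; P₂ = 0.871972 / 9 = 0.0969.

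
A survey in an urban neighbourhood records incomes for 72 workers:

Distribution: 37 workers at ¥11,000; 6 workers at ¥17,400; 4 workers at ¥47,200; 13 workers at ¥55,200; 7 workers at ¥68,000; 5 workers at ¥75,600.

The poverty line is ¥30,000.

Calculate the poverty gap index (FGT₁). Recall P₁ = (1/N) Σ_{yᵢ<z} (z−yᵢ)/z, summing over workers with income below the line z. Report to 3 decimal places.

Below the line: 37×¥11,000, 6×¥17,400 (q = 43 of N = 72).
Relative gaps: (30000−11000)/30000 = 0.6333 (×37); (30000−17400)/30000 = 0.4200 (×6).
Σ = 25.953333. Dividing by the full population N = 72 gives P₁ = 0.360.

0.360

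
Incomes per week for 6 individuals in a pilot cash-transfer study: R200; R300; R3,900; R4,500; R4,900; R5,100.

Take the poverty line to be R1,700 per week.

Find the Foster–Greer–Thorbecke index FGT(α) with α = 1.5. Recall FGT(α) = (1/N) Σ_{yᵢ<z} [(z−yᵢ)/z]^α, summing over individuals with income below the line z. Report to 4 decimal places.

0.2627

Below z: R200, R300 (q = 2 of N = 6).
Relative gaps: (1700−200)/1700 = 0.8824; (1700−300)/1700 = 0.8235.
Raised to α = 1.5: 0.82883; 0.74734.
Sum = 1.576167; FGT(1.5) = 1.576167 / 6 = 0.2627.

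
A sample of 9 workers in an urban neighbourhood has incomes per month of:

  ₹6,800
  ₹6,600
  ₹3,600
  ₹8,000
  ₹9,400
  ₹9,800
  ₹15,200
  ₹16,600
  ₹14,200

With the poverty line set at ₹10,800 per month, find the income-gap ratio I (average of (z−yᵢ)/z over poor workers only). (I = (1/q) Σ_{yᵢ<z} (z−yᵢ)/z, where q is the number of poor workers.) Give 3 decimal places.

Below z: ₹3,600, ₹6,600, ₹6,800, ₹8,000, ₹9,400, ₹9,800 (q = 6 of N = 9).
Relative gaps: 0.6667, 0.3889, 0.3704, 0.2593, 0.1296, 0.0926; sum = 1.907407.
The income-gap ratio divides by q (the poor only): 1.907407 / 6 = 0.318.

0.318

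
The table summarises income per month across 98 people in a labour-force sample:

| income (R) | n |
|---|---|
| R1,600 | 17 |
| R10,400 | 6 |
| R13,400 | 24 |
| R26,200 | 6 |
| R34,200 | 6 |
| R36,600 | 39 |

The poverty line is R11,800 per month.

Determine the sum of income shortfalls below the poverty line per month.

Below z: 17×R1,600, 6×R10,400 (q = 23 of N = 98).
Individual gaps: 17×(11800−1600) = 173400; 6×(11800−10400) = 8400.
Aggregate gap = R181,800.

R181,800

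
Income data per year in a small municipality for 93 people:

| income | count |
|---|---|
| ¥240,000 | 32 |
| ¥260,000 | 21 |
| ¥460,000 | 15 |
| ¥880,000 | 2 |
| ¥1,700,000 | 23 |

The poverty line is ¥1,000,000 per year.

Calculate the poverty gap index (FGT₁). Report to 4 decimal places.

0.5183

Incomes under z: 32×¥240,000, 21×¥260,000, 15×¥460,000, 2×¥880,000 (q = 70 of N = 93).
Relative gaps: (1000000−240000)/1000000 = 0.7600 (×32); (1000000−260000)/1000000 = 0.7400 (×21); (1000000−460000)/1000000 = 0.5400 (×15); (1000000−880000)/1000000 = 0.1200 (×2).
Σ = 48.200000. Dividing by the full population N = 93 gives P₁ = 0.5183.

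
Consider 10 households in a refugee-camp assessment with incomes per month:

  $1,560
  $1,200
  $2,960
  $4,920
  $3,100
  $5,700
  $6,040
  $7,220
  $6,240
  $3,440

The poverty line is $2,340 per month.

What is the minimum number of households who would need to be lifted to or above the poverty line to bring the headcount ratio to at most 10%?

2 of the 10 households are poor, so H = 2/10 = 0.200.
A headcount ratio of at most 10% allows at most ⌊0.10 × 10⌋ = 1 poor households.
So at least 2 − 1 = 1 must be lifted.

1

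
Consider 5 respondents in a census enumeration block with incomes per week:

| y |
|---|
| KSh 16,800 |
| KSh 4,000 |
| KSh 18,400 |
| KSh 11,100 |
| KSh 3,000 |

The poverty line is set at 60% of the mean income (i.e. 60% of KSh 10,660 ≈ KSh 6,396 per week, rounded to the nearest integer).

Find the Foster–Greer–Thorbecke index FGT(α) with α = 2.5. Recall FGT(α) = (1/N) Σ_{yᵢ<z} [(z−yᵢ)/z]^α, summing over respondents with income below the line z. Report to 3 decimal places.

0.058

Below z: KSh 3,000, KSh 4,000 (q = 2 of N = 5).
Normalized shortfalls: (6396−3000)/6396 = 0.5310; (6396−4000)/6396 = 0.3746.
Raised to α = 2.5: 0.20542; 0.08589.
Sum = 0.291313; FGT(2.5) = 0.291313 / 5 = 0.058.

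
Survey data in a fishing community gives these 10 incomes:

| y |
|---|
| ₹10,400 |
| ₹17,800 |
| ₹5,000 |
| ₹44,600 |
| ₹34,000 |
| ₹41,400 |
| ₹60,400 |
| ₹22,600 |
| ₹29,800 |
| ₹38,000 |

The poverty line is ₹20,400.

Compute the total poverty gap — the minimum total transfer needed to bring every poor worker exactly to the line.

Below the line: ₹5,000, ₹10,400, ₹17,800 (q = 3 of N = 10).
Individual gaps: 20400−5000 = 15400; 20400−10400 = 10000; 20400−17800 = 2600.
Aggregate gap = ₹28,000.

₹28,000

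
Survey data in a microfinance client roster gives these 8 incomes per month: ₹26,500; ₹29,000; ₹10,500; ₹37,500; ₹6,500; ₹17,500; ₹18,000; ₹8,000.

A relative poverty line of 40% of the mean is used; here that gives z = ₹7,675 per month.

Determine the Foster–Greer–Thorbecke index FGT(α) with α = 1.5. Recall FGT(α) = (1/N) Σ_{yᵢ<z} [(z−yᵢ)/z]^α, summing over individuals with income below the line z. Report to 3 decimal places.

Below z: ₹6,500 (q = 1 of N = 8).
Relative gaps: (7675−6500)/7675 = 0.1531.
Raised to α = 1.5: 0.05990.
Sum = 0.059902; FGT(1.5) = 0.059902 / 8 = 0.007.

0.007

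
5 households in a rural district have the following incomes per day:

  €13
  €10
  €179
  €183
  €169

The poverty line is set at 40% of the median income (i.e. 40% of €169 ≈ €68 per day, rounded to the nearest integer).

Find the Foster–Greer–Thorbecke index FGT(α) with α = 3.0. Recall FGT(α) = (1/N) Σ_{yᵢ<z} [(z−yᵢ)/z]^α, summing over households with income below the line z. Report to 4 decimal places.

Below the line: €10, €13 (q = 2 of N = 5).
Relative gaps: (68−10)/68 = 0.8529; (68−13)/68 = 0.8088.
Raised to α = 3.0: 0.62052; 0.52913.
Sum = 1.149651; FGT(3.0) = 1.149651 / 5 = 0.2299.

0.2299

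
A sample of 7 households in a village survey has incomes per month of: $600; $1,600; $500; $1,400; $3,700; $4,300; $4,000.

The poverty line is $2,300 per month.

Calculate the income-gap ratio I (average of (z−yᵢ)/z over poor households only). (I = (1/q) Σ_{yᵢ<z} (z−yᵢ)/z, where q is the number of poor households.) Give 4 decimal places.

Below z: $500, $600, $1,400, $1,600 (q = 4 of N = 7).
Shortfall ratios (z−y)/z: 0.7826, 0.7391, 0.3913, 0.3043; sum = 2.217391.
The income-gap ratio divides by q (the poor only): 2.217391 / 4 = 0.5543.

0.5543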